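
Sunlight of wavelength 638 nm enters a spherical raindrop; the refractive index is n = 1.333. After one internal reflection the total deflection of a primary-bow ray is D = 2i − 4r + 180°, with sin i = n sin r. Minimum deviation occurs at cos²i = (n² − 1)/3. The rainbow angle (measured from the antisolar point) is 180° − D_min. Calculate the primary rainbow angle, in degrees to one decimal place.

42.1°

cos²i = (1.77689 − 1)/3 = 0.25896; i = arccos(0.50888) = 59.410°.
sin r = sin 59.410°/1.333 = 0.64579; r = 40.225°.
D_min = 2·59.410° − 4·40.225° + 180° = 137.922°.
Rainbow angle = 180° − D_min = 42.078°.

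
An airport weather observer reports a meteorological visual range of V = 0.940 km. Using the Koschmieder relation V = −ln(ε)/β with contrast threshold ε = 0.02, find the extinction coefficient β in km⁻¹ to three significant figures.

β = −ln(0.02) / V = 3.912 / 0.940 = 4.1617 km⁻¹.

4.16 km⁻¹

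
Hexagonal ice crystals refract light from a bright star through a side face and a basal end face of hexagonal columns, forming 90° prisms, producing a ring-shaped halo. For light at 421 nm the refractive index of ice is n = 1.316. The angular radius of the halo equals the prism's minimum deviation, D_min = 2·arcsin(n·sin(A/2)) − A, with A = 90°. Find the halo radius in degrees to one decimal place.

47.0°

n·sin(A/2) = 1.316 × sin 45° = 1.316 × 0.7071 = 0.9306.
D_min = 2·arcsin(0.9306) − 90° = 2 × 68.521° − 90° = 47.042°.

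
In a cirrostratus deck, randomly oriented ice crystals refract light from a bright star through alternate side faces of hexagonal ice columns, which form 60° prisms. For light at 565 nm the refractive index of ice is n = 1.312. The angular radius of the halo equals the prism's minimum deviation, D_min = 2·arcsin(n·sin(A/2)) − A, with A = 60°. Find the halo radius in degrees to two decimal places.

21.99°

n·sin(A/2) = 1.312 × sin 30° = 1.312 × 0.5000 = 0.6560.
D_min = 2·arcsin(0.6560) − 60° = 2 × 40.996° − 60° = 21.991°.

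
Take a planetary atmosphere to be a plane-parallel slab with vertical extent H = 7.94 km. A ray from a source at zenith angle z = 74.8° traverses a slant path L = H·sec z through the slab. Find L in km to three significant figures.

sec z = 1/cos 74.8° = 3.8140.
L = 7.94 × 3.8140 = 30.283 km.

30.3 km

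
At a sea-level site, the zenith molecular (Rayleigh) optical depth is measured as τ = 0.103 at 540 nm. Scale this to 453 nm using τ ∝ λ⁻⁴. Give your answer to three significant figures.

τ(453 nm) = τ(540 nm) × (540/453)⁴ = 0.103 × (1.1921)⁴ = 0.103 × 2.0192 = 0.2080.

0.208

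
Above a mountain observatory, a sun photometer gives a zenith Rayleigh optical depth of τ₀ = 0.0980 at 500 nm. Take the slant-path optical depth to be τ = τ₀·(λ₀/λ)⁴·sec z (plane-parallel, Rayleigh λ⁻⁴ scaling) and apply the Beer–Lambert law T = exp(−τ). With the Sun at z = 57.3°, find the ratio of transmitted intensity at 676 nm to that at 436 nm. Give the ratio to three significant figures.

1.30

Airmass: sec 57.3° = 1.8510.
τ(676 nm) = 0.0980 × (500/676)⁴ × 1.8510 = 0.0980 × 0.2993 × 1.8510 = 0.0543.
τ(436 nm) = 0.0980 × (500/436)⁴ × 1.8510 = 0.0980 × 1.7296 × 1.8510 = 0.3137.
T(676)/T(436) = exp(τ_B − τ_A) = exp(0.2595) = 1.2962.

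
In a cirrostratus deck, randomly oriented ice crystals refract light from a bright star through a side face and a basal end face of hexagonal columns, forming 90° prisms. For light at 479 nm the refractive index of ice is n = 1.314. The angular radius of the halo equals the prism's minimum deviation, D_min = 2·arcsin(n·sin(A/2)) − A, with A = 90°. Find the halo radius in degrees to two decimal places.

46.60°

n·sin(A/2) = 1.314 × sin 45° = 1.314 × 0.7071 = 0.9291.
D_min = 2·arcsin(0.9291) − 90° = 2 × 68.301° − 90° = 46.602°.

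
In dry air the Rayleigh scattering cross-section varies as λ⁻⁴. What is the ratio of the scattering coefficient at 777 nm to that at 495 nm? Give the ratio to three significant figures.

0.165

Rayleigh scattering ∝ λ⁻⁴, so the ratio of coefficients is the inverse fourth power of the wavelength ratio.
σ(777)/σ(495) = (495/777)⁴ = (0.6371)⁴ = 0.1647.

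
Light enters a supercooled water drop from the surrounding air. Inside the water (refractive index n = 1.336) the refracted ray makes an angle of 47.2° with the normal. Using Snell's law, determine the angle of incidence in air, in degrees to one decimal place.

78.6°

Snell: sin θ_i = n · sin θ_r = 1.336 × sin 47.2° = 1.336 × 0.7337 = 0.9803.
θ_i = arcsin(0.9803) = 78.60°.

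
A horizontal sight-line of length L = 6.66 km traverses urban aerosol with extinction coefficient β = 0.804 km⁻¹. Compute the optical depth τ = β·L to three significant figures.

τ = β·L = 0.804 × 6.66 = 5.3546.

5.35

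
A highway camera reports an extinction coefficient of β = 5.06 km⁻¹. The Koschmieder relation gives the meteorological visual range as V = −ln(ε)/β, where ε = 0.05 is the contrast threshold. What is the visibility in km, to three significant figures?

V = −ln(0.05) / 5.06 = 2.996 / 5.06 = 0.5920 km.

0.592 km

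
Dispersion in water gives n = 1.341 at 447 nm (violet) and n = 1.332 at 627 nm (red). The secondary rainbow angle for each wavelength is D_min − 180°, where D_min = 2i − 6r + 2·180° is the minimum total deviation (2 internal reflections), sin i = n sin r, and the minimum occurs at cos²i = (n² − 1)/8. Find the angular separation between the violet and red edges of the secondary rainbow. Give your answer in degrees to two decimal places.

At 447 nm (n = 1.341): cos²i = 0.09979 → i = 71.586°, r = 45.034°, D_min = 232.966°, rainbow angle = 52.966°.
At 627 nm (n = 1.332): cos²i = 0.09678 → i = 71.875°, r = 45.520°, D_min = 230.628°, rainbow angle = 50.628°.
Angular width = |52.966° − 50.628°| = 2.337°.

2.34°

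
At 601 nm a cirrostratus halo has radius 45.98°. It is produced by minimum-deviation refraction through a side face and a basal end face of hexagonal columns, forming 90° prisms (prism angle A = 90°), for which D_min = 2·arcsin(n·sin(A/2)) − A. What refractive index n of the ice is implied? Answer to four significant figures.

Rearranging: n = sin((D_min + A)/2) / sin(A/2).
(D_min + A)/2 = (45.98° + 90°)/2 = 67.990°.
n = sin 67.990° / sin 45° = 0.9271 / 0.7071 = 1.3111.

1.311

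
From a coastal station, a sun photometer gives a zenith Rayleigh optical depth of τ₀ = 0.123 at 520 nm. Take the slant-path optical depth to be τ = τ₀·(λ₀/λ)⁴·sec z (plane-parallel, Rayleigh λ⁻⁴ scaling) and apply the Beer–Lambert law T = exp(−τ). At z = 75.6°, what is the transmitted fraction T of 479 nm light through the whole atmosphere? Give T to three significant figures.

sec 75.6° = 4.0211.
τ = 0.123 × (520/479)⁴ × 4.0211 = 0.123 × 1.3889 × 4.0211 = 0.6869.
T = exp(−0.6869) = 0.5031.

0.503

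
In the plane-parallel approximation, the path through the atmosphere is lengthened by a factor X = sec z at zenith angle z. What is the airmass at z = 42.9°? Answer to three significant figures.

X = sec z = 1/cos 42.9° = 1/0.7325 = 1.3651.

1.37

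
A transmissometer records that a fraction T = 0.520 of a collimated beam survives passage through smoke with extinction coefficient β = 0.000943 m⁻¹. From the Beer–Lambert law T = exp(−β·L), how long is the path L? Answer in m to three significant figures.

Beer–Lambert: T = exp(−βL) ⇒ L = −ln(T)/β = −ln(0.520)/0.000943 = 0.6539/0.000943 = 693.5 m.

693 m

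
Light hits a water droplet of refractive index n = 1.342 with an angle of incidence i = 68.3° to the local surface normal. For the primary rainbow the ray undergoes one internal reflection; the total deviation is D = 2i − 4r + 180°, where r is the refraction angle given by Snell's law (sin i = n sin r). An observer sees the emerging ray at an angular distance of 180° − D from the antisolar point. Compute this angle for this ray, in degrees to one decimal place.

38.7°

sin r = sin 68.3° / 1.342 = 0.9291/1.342 = 0.6923; r = 43.82°.
D = 2·68.3° − 4·43.82° + 180° = 136.60° − 175.27° + 180° = 141.33°.
Angle from antisolar point = 180° − D = 38.67°.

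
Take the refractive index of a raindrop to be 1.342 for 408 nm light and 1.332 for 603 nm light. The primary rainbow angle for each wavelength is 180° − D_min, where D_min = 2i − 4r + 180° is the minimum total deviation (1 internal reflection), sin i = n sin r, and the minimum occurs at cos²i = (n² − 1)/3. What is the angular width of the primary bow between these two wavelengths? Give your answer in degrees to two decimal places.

1.44°

At 408 nm (n = 1.342): cos²i = 0.26699 → i = 58.888°, r = 39.641°, D_min = 139.213°, rainbow angle = 40.787°.
At 603 nm (n = 1.332): cos²i = 0.25807 → i = 59.469°, r = 40.290°, D_min = 137.776°, rainbow angle = 42.224°.
Angular width = |40.787° − 42.224°| = 1.437°.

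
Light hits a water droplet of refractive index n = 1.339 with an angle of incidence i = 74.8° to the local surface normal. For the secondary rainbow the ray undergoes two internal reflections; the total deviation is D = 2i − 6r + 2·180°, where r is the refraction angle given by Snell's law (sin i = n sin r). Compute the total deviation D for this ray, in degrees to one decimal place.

sin r = sin 74.8° / 1.339 = 0.9650/1.339 = 0.7207; r = 46.11°.
D = 2·74.8° − 6·46.11° + 2·180° = 149.60° − 276.67° + 360° = 232.93°.

232.9°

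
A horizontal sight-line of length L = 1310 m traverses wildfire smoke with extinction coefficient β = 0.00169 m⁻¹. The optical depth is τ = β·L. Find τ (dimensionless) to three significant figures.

2.21

τ = β·L = 0.00169 × 1310 = 2.2139.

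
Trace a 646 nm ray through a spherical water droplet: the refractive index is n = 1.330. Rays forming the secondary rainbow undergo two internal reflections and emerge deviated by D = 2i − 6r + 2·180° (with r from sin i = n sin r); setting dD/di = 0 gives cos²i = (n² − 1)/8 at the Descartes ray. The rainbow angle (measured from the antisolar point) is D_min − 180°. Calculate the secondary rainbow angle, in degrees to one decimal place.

50.1°

cos²i = (1.76890 − 1)/8 = 0.09611; i = arccos(0.31002) = 71.940°.
sin r = sin 71.940°/1.330 = 0.71483; r = 45.630°.
D_min = 2·71.940° − 6·45.630° + 360° = 230.101°.
Rainbow angle = D_min − 180° = 50.101°.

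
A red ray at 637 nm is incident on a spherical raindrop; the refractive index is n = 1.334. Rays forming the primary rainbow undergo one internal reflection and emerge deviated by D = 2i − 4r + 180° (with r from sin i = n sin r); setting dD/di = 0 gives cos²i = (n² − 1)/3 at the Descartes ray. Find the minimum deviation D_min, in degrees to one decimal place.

cos²i = (1.77956 − 1)/3 = 0.25985; i = arccos(0.50976) = 59.352°.
sin r = sin 59.352°/1.334 = 0.64492; r = 40.159°.
D_min = 2·59.352° − 4·40.159° + 180° = 138.067°.

138.1°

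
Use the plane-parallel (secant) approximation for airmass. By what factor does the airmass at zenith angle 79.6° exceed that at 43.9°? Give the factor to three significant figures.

X(79.6°)/X(43.9°) = sec 79.6° / sec 43.9° = cos 43.9° / cos 79.6° = 0.7206/0.1805 = 3.9915.

3.99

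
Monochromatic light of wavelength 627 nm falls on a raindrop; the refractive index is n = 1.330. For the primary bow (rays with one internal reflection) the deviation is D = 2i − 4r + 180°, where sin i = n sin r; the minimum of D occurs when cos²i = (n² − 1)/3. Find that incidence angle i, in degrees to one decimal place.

59.6°

cos²i = (1.330² − 1)/3 = (1.76890 − 1)/3 = 0.25630.
cos i = 0.50626, so i = 59.585°.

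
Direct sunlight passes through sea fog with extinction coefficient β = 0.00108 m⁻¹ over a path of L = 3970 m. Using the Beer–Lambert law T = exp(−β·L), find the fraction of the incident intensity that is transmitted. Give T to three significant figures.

0.0137

τ = β·L = 0.00108 × 3970 = 4.2876.
T = exp(−4.2876) = 0.0137.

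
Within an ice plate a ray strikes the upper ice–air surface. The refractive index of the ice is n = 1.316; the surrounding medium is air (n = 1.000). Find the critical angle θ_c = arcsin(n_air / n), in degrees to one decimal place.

sin θ_c = n_air / n = 1.000 / 1.316 = 0.7599.
θ_c = arcsin(0.7599) = 49.45°.

49.5°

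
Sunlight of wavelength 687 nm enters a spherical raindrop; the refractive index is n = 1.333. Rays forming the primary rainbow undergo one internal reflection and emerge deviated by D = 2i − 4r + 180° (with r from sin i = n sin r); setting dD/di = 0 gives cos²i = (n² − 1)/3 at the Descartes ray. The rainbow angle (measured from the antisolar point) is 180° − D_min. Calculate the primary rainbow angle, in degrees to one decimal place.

42.1°

cos²i = (1.77689 − 1)/3 = 0.25896; i = arccos(0.50888) = 59.410°.
sin r = sin 59.410°/1.333 = 0.64579; r = 40.225°.
D_min = 2·59.410° − 4·40.225° + 180° = 137.922°.
Rainbow angle = 180° − D_min = 42.078°.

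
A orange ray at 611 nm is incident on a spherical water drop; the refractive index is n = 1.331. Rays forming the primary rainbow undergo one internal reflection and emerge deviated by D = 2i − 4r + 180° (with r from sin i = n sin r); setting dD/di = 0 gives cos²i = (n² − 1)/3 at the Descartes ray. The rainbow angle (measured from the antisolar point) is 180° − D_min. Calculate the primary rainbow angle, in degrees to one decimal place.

cos²i = (1.77156 − 1)/3 = 0.25719; i = arccos(0.50714) = 59.527°.
sin r = sin 59.527°/1.331 = 0.64753; r = 40.356°.
D_min = 2·59.527° − 4·40.356° + 180° = 137.630°.
Rainbow angle = 180° − D_min = 42.370°.

42.4°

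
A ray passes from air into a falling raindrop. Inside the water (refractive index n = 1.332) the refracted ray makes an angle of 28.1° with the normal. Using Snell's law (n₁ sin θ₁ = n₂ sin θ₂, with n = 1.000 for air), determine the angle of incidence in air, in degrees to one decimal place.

Snell: sin θ_i = n · sin θ_r = 1.332 × sin 28.1° = 1.332 × 0.4710 = 0.6274.
θ_i = arcsin(0.6274) = 38.86°.

38.9°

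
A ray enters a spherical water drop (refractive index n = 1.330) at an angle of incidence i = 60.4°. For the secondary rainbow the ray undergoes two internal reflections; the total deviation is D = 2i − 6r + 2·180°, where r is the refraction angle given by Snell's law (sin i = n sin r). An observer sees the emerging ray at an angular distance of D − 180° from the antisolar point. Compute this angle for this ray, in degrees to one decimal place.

55.8°

sin r = sin 60.4° / 1.330 = 0.8695/1.330 = 0.6538; r = 40.83°.
D = 2·60.4° − 6·40.83° + 2·180° = 120.80° − 244.95° + 360° = 235.85°.
Angle from antisolar point = D − 180° = 55.85°.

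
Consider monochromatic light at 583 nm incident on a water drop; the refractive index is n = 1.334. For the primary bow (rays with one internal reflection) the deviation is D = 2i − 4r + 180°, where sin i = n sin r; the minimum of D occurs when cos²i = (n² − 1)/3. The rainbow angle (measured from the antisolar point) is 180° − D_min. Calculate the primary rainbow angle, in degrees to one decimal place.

41.9°

cos²i = (1.77956 − 1)/3 = 0.25985; i = arccos(0.50976) = 59.352°.
sin r = sin 59.352°/1.334 = 0.64492; r = 40.159°.
D_min = 2·59.352° − 4·40.159° + 180° = 138.067°.
Rainbow angle = 180° − D_min = 41.933°.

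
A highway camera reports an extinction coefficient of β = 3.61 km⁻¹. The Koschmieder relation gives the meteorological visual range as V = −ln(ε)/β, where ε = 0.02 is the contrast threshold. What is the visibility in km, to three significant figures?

1.08 km

V = −ln(0.02) / 3.61 = 3.912 / 3.61 = 1.0837 km.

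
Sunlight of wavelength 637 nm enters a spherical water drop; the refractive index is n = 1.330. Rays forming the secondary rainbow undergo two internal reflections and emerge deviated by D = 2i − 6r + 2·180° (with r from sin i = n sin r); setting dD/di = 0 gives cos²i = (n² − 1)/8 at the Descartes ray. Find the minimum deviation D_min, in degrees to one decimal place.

cos²i = (1.76890 − 1)/8 = 0.09611; i = arccos(0.31002) = 71.940°.
sin r = sin 71.940°/1.330 = 0.71483; r = 45.630°.
D_min = 2·71.940° − 6·45.630° + 360° = 230.101°.

230.1°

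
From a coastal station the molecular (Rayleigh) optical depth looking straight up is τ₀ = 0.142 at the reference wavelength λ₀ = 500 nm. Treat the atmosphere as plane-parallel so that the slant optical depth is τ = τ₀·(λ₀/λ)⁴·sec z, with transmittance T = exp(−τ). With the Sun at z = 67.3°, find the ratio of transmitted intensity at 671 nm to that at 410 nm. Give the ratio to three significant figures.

Airmass: sec 67.3° = 2.5913.
τ(671 nm) = 0.142 × (500/671)⁴ × 2.5913 = 0.142 × 0.3083 × 2.5913 = 0.1134.
τ(410 nm) = 0.142 × (500/410)⁴ × 2.5913 = 0.142 × 2.2118 × 2.5913 = 0.8139.
T(671)/T(410) = exp(τ_B − τ_A) = exp(0.7004) = 2.0146.

2.01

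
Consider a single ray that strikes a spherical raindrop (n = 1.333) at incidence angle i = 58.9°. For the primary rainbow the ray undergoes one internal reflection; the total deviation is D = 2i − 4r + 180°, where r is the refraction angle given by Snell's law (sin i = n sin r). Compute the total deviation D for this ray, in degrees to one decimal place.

137.9°

sin r = sin 58.9° / 1.333 = 0.8563/1.333 = 0.6424; r = 39.97°.
D = 2·58.9° − 4·39.97° + 180° = 117.80° − 159.87° + 180° = 137.93°.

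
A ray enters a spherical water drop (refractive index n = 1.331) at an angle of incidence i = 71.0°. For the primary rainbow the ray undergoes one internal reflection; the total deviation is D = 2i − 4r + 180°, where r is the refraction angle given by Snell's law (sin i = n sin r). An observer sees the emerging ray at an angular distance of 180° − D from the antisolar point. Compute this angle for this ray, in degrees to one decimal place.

sin r = sin 71.0° / 1.331 = 0.9455/1.331 = 0.7104; r = 45.27°.
D = 2·71.0° − 4·45.27° + 180° = 142.00° − 181.06° + 180° = 140.94°.
Angle from antisolar point = 180° − D = 39.06°.

39.1°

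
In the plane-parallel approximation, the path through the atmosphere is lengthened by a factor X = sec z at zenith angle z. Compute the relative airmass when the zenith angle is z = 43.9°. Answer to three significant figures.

1.39

X = sec z = 1/cos 43.9° = 1/0.7206 = 1.3878.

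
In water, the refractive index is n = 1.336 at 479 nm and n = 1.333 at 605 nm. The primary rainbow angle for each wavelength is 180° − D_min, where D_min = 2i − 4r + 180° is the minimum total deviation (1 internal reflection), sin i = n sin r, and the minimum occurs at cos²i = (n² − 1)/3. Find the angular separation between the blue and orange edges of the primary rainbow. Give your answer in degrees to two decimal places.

At 479 nm (n = 1.336): cos²i = 0.26163 → i = 59.236°, r = 40.029°, D_min = 138.356°, rainbow angle = 41.644°.
At 605 nm (n = 1.333): cos²i = 0.25896 → i = 59.410°, r = 40.225°, D_min = 137.922°, rainbow angle = 42.078°.
Angular width = |41.644° − 42.078°| = 0.434°.

0.43°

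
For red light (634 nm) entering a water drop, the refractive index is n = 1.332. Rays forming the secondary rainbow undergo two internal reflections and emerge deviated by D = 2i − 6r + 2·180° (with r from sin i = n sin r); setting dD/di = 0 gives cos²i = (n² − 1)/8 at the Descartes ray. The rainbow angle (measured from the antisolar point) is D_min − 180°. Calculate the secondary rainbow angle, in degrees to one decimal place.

50.6°

cos²i = (1.77422 − 1)/8 = 0.09678; i = arccos(0.31109) = 71.875°.
sin r = sin 71.875°/1.332 = 0.71350; r = 45.520°.
D_min = 2·71.875° − 6·45.520° + 360° = 230.628°.
Rainbow angle = D_min − 180° = 50.628°.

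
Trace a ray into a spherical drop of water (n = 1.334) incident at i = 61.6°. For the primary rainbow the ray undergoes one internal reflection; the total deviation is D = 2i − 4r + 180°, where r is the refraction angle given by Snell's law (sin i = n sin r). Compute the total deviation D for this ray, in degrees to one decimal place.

138.2°

sin r = sin 61.6° / 1.334 = 0.8796/1.334 = 0.6594; r = 41.25°.
D = 2·61.6° − 4·41.25° + 180° = 123.20° − 165.02° + 180° = 138.18°.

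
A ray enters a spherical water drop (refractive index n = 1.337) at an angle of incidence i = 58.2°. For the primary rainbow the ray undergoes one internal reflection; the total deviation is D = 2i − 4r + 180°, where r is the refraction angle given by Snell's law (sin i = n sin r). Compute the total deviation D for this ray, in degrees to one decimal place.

sin r = sin 58.2° / 1.337 = 0.8499/1.337 = 0.6357; r = 39.47°.
D = 2·58.2° − 4·39.47° + 180° = 116.40° − 157.88° + 180° = 138.52°.

138.5°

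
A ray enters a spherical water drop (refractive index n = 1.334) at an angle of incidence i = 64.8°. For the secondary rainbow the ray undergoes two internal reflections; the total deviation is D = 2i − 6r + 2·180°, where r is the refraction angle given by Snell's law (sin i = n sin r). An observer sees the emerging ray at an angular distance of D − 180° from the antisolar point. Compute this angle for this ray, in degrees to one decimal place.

53.3°

sin r = sin 64.8° / 1.334 = 0.9048/1.334 = 0.6783; r = 42.71°.
D = 2·64.8° − 6·42.71° + 2·180° = 129.60° − 256.26° + 360° = 233.34°.
Angle from antisolar point = D − 180° = 53.34°.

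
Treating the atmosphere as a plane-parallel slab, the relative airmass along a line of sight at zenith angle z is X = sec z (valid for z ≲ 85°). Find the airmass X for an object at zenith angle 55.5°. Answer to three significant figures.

1.77

X = sec z = 1/cos 55.5° = 1/0.5664 = 1.7655.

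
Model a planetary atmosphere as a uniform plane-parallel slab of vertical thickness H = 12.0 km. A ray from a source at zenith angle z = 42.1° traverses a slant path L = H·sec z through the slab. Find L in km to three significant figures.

16.2 km

sec z = 1/cos 42.1° = 1.3478.
L = 12.0 × 1.3478 = 16.173 km.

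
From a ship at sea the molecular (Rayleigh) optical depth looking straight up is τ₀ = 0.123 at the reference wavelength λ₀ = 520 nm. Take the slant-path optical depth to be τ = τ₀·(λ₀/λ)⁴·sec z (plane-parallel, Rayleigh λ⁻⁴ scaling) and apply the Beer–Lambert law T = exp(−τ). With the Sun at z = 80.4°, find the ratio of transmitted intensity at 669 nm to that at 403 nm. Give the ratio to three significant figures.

5.90

Airmass: sec 80.4° = 5.9963.
τ(669 nm) = 0.123 × (520/669)⁴ × 5.9963 = 0.123 × 0.3650 × 5.9963 = 0.2692.
τ(403 nm) = 0.123 × (520/403)⁴ × 5.9963 = 0.123 × 2.7720 × 5.9963 = 2.0445.
T(669)/T(403) = exp(τ_B − τ_A) = exp(1.7753) = 5.9019.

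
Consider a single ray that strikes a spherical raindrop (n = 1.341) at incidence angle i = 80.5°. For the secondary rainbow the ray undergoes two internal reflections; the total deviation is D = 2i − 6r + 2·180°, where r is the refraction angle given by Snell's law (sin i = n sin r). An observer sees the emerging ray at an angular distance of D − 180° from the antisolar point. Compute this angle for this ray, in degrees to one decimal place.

sin r = sin 80.5° / 1.341 = 0.9863/1.341 = 0.7355; r = 47.35°.
D = 2·80.5° − 6·47.35° + 2·180° = 161.00° − 284.09° + 360° = 236.91°.
Angle from antisolar point = D − 180° = 56.91°.

56.9°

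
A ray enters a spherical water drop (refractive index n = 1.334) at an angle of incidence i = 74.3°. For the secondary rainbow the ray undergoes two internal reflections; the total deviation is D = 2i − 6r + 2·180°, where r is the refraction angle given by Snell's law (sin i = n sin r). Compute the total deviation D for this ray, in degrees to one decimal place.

231.5°

sin r = sin 74.3° / 1.334 = 0.9627/1.334 = 0.7217; r = 46.19°.
D = 2·74.3° − 6·46.19° + 2·180° = 148.60° − 277.15° + 360° = 231.45°.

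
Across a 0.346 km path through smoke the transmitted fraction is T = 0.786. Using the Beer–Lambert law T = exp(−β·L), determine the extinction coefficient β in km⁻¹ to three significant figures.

0.696 km⁻¹

Beer–Lambert: T = exp(−βL) ⇒ β = −ln(T)/L = −ln(0.786)/0.346 = 0.2408/0.346 = 0.6959 km⁻¹.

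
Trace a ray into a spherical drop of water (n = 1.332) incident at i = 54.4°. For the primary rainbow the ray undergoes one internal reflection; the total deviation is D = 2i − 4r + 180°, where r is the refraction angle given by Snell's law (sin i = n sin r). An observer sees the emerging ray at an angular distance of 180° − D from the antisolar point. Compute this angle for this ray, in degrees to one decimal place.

41.7°

sin r = sin 54.4° / 1.332 = 0.8131/1.332 = 0.6104; r = 37.62°.
D = 2·54.4° − 4·37.62° + 180° = 108.80° − 150.48° + 180° = 138.32°.
Angle from antisolar point = 180° − D = 41.68°.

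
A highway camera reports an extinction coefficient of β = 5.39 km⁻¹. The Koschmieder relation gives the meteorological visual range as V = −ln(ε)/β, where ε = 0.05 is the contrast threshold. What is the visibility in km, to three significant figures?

V = −ln(0.05) / 5.39 = 2.996 / 5.39 = 0.5558 km.

0.556 km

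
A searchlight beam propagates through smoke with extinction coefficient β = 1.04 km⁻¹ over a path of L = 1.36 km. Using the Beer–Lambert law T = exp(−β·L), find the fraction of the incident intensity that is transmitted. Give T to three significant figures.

0.243

τ = β·L = 1.04 × 1.36 = 1.4144.
T = exp(−1.4144) = 0.2431.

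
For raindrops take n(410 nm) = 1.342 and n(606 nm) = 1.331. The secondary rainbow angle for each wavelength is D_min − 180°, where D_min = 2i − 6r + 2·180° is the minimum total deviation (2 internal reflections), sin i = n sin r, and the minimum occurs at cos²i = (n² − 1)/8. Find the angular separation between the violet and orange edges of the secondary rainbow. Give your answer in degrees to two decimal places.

At 410 nm (n = 1.342): cos²i = 0.10012 → i = 71.554°, r = 44.981°, D_min = 233.222°, rainbow angle = 53.222°.
At 606 nm (n = 1.331): cos²i = 0.09645 → i = 71.907°, r = 45.575°, D_min = 230.365°, rainbow angle = 50.365°.
Angular width = |53.222° − 50.365°| = 2.857°.

2.86°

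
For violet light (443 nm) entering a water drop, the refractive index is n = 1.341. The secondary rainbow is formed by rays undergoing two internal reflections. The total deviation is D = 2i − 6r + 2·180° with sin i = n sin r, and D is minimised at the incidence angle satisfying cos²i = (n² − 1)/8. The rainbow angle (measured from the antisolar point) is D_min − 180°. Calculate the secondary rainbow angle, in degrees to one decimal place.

cos²i = (1.79828 − 1)/8 = 0.09979; i = arccos(0.31589) = 71.586°.
sin r = sin 71.586°/1.341 = 0.70753; r = 45.034°.
D_min = 2·71.586° − 6·45.034° + 360° = 232.966°.
Rainbow angle = D_min − 180° = 52.966°.

53.0°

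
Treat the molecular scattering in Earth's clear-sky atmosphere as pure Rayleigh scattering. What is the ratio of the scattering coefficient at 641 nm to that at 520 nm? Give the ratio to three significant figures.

Rayleigh scattering ∝ λ⁻⁴, so the ratio of coefficients is the inverse fourth power of the wavelength ratio.
σ(641)/σ(520) = (520/641)⁴ = (0.8112)⁴ = 0.4331.

0.433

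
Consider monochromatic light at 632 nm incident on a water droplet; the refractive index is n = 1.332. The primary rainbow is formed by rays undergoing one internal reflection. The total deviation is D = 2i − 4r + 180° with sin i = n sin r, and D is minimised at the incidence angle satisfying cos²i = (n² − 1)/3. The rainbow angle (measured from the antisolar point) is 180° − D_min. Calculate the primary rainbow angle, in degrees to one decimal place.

cos²i = (1.77422 − 1)/3 = 0.25807; i = arccos(0.50801) = 59.469°.
sin r = sin 59.469°/1.332 = 0.64666; r = 40.290°.
D_min = 2·59.469° − 4·40.290° + 180° = 137.776°.
Rainbow angle = 180° − D_min = 42.224°.

42.2°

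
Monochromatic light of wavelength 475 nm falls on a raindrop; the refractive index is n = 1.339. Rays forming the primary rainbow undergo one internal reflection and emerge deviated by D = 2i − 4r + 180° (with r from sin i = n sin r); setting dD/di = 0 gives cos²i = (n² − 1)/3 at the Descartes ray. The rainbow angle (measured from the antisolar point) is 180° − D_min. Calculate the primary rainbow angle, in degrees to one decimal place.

41.2°

cos²i = (1.79292 − 1)/3 = 0.26431; i = arccos(0.51411) = 59.062°.
sin r = sin 59.062°/1.339 = 0.64057; r = 39.834°.
D_min = 2·59.062° − 4·39.834° + 180° = 138.786°.
Rainbow angle = 180° − D_min = 41.214°.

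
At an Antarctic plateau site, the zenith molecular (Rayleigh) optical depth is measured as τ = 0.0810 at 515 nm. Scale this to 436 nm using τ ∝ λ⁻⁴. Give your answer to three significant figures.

τ(436 nm) = τ(515 nm) × (515/436)⁴ = 0.0810 × (1.1812)⁴ = 0.0810 × 1.9466 = 0.1577.

0.158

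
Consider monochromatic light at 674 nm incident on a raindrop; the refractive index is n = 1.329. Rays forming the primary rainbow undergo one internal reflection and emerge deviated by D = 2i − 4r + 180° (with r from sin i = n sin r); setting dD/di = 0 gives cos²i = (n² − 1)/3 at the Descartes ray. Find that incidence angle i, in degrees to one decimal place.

cos²i = (1.329² − 1)/3 = (1.76624 − 1)/3 = 0.25541.
cos i = 0.50538, so i = 59.643°.

59.6°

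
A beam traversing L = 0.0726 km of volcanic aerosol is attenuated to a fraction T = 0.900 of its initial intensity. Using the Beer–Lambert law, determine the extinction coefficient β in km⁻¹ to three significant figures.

1.45 km⁻¹

Beer–Lambert: T = exp(−βL) ⇒ β = −ln(T)/L = −ln(0.900)/0.0726 = 0.1054/0.0726 = 1.451 km⁻¹.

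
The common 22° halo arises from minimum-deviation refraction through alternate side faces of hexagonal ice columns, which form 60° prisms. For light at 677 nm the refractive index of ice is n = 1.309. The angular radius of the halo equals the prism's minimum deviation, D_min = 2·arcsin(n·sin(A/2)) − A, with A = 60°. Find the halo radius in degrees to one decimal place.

21.8°

n·sin(A/2) = 1.309 × sin 30° = 1.309 × 0.5000 = 0.6545.
D_min = 2·arcsin(0.6545) − 60° = 2 × 40.882° − 60° = 21.763°.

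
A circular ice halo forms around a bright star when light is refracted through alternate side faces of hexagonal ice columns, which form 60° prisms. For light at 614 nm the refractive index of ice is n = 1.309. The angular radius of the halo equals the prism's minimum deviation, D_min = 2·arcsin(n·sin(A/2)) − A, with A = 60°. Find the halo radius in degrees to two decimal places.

21.76°

n·sin(A/2) = 1.309 × sin 30° = 1.309 × 0.5000 = 0.6545.
D_min = 2·arcsin(0.6545) − 60° = 2 × 40.882° − 60° = 21.763°.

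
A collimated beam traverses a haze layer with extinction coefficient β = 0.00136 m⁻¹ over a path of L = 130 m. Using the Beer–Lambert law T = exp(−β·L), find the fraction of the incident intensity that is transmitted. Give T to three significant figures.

0.838

τ = β·L = 0.00136 × 130 = 0.1768.
T = exp(−0.1768) = 0.8379.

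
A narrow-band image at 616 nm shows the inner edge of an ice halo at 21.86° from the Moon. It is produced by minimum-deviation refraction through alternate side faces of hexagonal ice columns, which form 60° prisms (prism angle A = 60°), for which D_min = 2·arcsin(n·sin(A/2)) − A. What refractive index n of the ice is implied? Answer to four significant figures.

1.310

Rearranging: n = sin((D_min + A)/2) / sin(A/2).
(D_min + A)/2 = (21.86° + 60°)/2 = 40.930°.
n = sin 40.930° / sin 30° = 0.6551 / 0.5000 = 1.3103.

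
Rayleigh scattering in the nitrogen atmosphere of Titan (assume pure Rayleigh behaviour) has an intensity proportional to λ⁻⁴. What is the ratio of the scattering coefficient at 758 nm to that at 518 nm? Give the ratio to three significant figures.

Rayleigh scattering ∝ λ⁻⁴, so the ratio of coefficients is the inverse fourth power of the wavelength ratio.
σ(758)/σ(518) = (518/758)⁴ = (0.6834)⁴ = 0.2181.

0.218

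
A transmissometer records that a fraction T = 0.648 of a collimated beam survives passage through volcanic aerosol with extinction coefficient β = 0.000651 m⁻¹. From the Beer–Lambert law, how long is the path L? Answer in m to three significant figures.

666 m

Beer–Lambert: T = exp(−βL) ⇒ L = −ln(T)/β = −ln(0.648)/0.000651 = 0.4339/0.000651 = 666.5 m.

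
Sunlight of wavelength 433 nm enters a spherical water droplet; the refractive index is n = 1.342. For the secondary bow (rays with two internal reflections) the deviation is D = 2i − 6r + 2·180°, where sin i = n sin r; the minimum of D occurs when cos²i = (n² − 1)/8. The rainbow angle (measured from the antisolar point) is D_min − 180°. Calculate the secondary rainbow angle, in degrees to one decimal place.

53.2°

cos²i = (1.80096 − 1)/8 = 0.10012; i = arccos(0.31642) = 71.554°.
sin r = sin 71.554°/1.342 = 0.70687; r = 44.981°.
D_min = 2·71.554° − 6·44.981° + 360° = 233.222°.
Rainbow angle = D_min − 180° = 53.222°.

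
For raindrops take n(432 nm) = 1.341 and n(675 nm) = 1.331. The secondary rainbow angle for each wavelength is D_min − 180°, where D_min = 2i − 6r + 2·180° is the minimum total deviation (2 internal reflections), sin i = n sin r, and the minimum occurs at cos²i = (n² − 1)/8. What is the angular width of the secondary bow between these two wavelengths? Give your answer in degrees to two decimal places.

2.60°

At 432 nm (n = 1.341): cos²i = 0.09979 → i = 71.586°, r = 45.034°, D_min = 232.966°, rainbow angle = 52.966°.
At 675 nm (n = 1.331): cos²i = 0.09645 → i = 71.907°, r = 45.575°, D_min = 230.365°, rainbow angle = 50.365°.
Angular width = |52.966° − 50.365°| = 2.601°.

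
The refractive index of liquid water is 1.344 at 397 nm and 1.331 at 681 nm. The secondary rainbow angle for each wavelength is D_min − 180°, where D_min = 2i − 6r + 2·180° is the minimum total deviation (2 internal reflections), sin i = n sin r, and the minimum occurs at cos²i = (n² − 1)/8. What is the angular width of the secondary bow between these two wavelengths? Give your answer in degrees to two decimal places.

At 397 nm (n = 1.344): cos²i = 0.10079 → i = 71.490°, r = 44.874°, D_min = 233.733°, rainbow angle = 53.733°.
At 681 nm (n = 1.331): cos²i = 0.09645 → i = 71.907°, r = 45.575°, D_min = 230.365°, rainbow angle = 50.365°.
Angular width = |53.733° − 50.365°| = 3.368°.

3.37°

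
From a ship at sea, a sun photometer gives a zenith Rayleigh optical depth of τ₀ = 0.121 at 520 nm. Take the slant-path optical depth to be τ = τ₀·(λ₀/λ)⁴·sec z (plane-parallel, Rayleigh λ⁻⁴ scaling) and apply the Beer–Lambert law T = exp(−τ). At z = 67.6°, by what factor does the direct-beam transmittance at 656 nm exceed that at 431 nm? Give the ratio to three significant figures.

Airmass: sec 67.6° = 2.6242.
τ(656 nm) = 0.121 × (520/656)⁴ × 2.6242 = 0.121 × 0.3948 × 2.6242 = 0.1254.
τ(431 nm) = 0.121 × (520/431)⁴ × 2.6242 = 0.121 × 2.1189 × 2.6242 = 0.6728.
T(656)/T(431) = exp(τ_B − τ_A) = exp(0.5474) = 1.7288.

1.73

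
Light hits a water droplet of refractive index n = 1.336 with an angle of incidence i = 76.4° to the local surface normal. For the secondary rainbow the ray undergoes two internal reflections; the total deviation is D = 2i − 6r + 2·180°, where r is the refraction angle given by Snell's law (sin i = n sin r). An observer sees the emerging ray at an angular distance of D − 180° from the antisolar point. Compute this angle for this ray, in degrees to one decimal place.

52.7°

sin r = sin 76.4° / 1.336 = 0.9720/1.336 = 0.7275; r = 46.68°.
D = 2·76.4° − 6·46.68° + 2·180° = 152.80° − 280.07° + 360° = 232.73°.
Angle from antisolar point = D − 180° = 52.73°.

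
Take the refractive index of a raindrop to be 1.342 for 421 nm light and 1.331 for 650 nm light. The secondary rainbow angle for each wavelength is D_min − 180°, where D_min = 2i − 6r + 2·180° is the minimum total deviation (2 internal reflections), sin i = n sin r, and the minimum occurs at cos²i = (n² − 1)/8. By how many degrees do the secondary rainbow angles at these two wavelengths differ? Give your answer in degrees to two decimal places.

2.86°

At 421 nm (n = 1.342): cos²i = 0.10012 → i = 71.554°, r = 44.981°, D_min = 233.222°, rainbow angle = 53.222°.
At 650 nm (n = 1.331): cos²i = 0.09645 → i = 71.907°, r = 45.575°, D_min = 230.365°, rainbow angle = 50.365°.
Angular width = |53.222° − 50.365°| = 2.857°.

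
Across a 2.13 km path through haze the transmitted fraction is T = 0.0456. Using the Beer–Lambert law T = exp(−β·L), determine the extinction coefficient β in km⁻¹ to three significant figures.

Beer–Lambert: T = exp(−βL) ⇒ β = −ln(T)/L = −ln(0.0456)/2.13 = 3.0878/2.13 = 1.45 km⁻¹.

1.45 km⁻¹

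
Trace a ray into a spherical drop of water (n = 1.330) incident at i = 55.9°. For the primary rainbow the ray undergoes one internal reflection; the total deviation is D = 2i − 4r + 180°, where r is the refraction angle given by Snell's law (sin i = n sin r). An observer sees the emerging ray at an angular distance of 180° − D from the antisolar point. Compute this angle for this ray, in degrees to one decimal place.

sin r = sin 55.9° / 1.330 = 0.8281/1.330 = 0.6226; r = 38.51°.
D = 2·55.9° − 4·38.51° + 180° = 111.80° − 154.03° + 180° = 137.77°.
Angle from antisolar point = 180° − D = 42.23°.

42.2°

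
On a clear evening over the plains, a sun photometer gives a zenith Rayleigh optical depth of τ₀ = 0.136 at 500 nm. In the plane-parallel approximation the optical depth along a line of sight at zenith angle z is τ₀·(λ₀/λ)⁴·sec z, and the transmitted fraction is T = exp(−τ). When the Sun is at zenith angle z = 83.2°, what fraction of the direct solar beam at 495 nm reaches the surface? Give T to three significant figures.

0.302

sec 83.2° = 8.4457.
τ = 0.136 × (500/495)⁴ × 8.4457 = 0.136 × 1.0410 × 8.4457 = 1.1957.
T = exp(−1.1957) = 0.3025.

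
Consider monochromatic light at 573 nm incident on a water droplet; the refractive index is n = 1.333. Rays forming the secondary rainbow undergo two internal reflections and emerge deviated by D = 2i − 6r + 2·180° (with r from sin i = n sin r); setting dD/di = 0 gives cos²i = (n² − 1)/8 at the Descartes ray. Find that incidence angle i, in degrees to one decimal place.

71.8°

cos²i = (1.333² − 1)/8 = (1.77689 − 1)/8 = 0.09711.
cos i = 0.31163, so i = 71.843°.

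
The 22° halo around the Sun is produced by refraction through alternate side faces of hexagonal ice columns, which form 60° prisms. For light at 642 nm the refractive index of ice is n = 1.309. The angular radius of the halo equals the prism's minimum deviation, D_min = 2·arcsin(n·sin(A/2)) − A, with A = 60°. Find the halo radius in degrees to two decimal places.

n·sin(A/2) = 1.309 × sin 30° = 1.309 × 0.5000 = 0.6545.
D_min = 2·arcsin(0.6545) − 60° = 2 × 40.882° − 60° = 21.763°.

21.76°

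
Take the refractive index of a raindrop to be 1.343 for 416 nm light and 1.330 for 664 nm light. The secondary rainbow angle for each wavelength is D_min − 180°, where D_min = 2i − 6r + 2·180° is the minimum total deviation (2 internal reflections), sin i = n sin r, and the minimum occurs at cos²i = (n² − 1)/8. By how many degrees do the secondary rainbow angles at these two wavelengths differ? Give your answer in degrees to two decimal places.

At 416 nm (n = 1.343): cos²i = 0.10046 → i = 71.522°, r = 44.928°, D_min = 233.478°, rainbow angle = 53.478°.
At 664 nm (n = 1.330): cos²i = 0.09611 → i = 71.940°, r = 45.630°, D_min = 230.101°, rainbow angle = 50.101°.
Angular width = |53.478° − 50.101°| = 3.377°.

3.38°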